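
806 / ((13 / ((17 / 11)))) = 1054 / 11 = 95.82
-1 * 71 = -71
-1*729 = -729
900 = 900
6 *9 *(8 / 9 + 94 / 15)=1932 / 5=386.40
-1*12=-12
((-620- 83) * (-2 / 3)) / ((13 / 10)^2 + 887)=140600 / 266607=0.53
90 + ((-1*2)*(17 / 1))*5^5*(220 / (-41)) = 23378690 / 41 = 570211.95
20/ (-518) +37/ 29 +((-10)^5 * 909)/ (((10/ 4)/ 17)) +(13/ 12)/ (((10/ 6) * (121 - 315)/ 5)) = -3602734665206275/ 5828536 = -618119998.78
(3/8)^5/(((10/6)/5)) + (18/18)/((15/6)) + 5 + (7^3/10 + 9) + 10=9621053/163840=58.72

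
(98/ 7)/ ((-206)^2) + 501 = 10630225/ 21218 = 501.00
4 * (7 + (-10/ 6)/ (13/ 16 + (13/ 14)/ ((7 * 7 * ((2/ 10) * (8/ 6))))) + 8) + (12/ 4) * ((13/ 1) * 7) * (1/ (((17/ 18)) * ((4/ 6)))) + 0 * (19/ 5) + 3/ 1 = 120939854/ 247299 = 489.04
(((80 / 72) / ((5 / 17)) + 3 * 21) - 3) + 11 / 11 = 583 / 9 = 64.78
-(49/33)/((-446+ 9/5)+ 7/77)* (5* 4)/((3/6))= 0.13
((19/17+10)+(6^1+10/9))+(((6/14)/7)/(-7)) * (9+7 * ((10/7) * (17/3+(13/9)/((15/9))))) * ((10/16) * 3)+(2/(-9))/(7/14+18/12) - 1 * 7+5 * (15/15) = 694991/46648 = 14.90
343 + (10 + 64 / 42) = 7445 / 21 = 354.52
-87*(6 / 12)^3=-87 / 8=-10.88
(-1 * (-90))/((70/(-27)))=-243/7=-34.71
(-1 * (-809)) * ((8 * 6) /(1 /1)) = 38832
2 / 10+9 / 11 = 56 / 55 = 1.02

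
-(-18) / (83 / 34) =612 / 83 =7.37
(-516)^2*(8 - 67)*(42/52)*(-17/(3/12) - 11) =13030701768/13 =1002361674.46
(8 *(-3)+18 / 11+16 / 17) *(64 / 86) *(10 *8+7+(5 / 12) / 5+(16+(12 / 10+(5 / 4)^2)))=-203528836 / 120615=-1687.43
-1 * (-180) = 180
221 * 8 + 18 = 1786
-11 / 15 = -0.73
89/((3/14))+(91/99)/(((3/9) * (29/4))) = 397838/957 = 415.71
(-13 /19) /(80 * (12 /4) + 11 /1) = -13 /4769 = -0.00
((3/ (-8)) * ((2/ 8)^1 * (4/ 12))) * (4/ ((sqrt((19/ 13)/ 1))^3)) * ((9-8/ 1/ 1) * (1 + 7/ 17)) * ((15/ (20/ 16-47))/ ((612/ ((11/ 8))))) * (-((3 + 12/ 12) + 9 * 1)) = -9295 * sqrt(247)/ 152737656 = -0.00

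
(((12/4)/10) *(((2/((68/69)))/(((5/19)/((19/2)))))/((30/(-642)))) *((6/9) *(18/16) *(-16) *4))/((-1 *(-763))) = 47974734/1621375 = 29.59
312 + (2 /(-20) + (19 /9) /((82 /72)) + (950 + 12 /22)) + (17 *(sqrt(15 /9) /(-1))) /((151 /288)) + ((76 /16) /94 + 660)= 1631617577 /847880-1632 *sqrt(15) /151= 1882.49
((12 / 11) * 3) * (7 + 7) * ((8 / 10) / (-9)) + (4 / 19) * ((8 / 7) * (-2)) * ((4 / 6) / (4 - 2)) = -92896 / 21945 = -4.23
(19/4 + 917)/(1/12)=11061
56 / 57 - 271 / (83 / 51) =-783149 / 4731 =-165.54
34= 34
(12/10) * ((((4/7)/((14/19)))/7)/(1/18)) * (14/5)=8208/1225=6.70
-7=-7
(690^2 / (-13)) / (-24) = 39675 / 26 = 1525.96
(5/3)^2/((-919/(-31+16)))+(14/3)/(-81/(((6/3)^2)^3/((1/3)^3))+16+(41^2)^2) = 0.05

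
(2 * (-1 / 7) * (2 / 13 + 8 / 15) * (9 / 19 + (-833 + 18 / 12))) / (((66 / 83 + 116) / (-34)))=-5970767846 / 125706945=-47.50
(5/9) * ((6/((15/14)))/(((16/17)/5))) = 16.53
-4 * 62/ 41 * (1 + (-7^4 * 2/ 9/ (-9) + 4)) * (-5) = 157480/ 81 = 1944.20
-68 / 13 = -5.23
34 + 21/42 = 69/2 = 34.50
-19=-19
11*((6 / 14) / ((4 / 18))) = 297 / 14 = 21.21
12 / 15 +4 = 24 / 5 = 4.80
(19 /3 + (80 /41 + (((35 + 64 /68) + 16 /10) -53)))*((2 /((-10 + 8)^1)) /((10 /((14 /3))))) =525049 /156825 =3.35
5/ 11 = 0.45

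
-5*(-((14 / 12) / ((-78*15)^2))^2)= 49 / 13491987912000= 0.00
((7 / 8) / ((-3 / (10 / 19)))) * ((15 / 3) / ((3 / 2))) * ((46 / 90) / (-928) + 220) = -321551195 / 2856384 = -112.57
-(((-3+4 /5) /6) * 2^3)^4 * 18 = -7496192 /5625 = -1332.66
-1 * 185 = -185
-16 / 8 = -2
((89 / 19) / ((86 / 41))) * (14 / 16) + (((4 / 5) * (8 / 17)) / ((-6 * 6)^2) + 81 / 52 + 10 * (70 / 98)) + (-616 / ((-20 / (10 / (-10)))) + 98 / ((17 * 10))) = -160268653459 / 8190065520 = -19.57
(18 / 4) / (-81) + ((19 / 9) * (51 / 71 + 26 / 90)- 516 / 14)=-14003957 / 402570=-34.79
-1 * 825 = -825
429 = 429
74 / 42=37 / 21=1.76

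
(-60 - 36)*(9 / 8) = -108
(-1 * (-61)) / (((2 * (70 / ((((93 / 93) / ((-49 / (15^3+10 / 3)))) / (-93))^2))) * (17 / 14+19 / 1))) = 0.01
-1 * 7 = -7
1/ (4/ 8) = 2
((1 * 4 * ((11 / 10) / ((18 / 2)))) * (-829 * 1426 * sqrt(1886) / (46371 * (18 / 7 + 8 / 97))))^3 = -8483416.31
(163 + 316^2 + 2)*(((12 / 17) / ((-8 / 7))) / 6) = -700147 / 68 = -10296.28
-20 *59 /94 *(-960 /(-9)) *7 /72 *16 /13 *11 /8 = -3634400 /16497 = -220.31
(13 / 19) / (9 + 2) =13 / 209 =0.06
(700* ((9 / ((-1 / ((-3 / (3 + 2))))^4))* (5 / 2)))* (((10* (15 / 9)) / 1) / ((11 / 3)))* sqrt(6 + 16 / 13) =102060* sqrt(1222) / 143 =24949.11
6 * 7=42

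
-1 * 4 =-4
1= 1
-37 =-37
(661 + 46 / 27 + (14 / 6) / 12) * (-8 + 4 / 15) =-2076197 / 405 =-5126.41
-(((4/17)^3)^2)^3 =-68719476736/14063084452067724991009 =-0.00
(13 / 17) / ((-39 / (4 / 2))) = -0.04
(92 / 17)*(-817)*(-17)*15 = 1127460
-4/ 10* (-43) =86/ 5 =17.20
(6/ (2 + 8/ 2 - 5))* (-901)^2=4870806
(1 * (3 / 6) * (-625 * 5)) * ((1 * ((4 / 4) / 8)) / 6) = -32.55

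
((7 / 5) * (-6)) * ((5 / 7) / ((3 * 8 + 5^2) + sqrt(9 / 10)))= -2940 / 24001 + 18 * sqrt(10) / 24001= -0.12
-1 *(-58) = 58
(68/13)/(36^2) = 17/4212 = 0.00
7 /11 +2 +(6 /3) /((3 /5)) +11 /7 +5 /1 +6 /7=3095 /231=13.40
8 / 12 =0.67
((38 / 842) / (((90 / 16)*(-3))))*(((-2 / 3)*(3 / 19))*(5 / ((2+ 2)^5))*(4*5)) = 5 / 181872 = 0.00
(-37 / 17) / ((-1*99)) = 37 / 1683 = 0.02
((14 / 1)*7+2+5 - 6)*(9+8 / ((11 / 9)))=1539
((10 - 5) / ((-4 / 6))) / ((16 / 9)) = -135 / 32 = -4.22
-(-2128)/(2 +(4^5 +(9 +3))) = 1064/519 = 2.05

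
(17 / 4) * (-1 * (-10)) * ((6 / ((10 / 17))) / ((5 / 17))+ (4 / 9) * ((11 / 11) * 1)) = 134351 / 90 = 1492.79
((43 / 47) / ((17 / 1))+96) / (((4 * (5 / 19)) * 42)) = 2.17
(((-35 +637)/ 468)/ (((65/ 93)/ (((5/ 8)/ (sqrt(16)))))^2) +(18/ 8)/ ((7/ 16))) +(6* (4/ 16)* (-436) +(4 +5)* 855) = 221928693115/ 31496192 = 7046.21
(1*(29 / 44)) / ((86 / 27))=783 / 3784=0.21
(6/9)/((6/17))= 17/9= 1.89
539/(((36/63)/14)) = 26411/2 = 13205.50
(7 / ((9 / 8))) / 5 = 56 / 45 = 1.24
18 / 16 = 9 / 8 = 1.12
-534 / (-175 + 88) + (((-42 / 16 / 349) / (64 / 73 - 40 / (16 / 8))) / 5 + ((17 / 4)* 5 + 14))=23390708497 / 565156640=41.39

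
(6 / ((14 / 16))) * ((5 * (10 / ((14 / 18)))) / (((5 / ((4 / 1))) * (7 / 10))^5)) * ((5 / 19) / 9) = 393216000 / 15647317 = 25.13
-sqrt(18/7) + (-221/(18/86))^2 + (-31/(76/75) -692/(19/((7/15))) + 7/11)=377467400533/338580 -3 * sqrt(14)/7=1114852.79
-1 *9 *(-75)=675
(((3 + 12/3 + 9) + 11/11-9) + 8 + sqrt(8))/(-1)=-16-2 * sqrt(2)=-18.83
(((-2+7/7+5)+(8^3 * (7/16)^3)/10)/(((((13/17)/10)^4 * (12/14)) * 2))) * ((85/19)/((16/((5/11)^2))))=2640046609375/323257792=8167.00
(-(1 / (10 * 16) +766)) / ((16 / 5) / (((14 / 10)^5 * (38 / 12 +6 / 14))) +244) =-44434613111 / 14163591040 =-3.14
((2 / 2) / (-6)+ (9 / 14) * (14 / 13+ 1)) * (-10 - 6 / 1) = -5104 / 273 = -18.70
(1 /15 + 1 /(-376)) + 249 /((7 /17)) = 23876647 /39480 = 604.78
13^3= 2197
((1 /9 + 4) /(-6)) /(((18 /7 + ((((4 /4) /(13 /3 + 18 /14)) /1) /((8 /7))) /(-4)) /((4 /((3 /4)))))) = -7823872 /5422059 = -1.44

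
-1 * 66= -66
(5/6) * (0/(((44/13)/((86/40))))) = 0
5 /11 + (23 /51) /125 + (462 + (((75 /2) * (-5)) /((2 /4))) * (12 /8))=-14030869 /140250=-100.04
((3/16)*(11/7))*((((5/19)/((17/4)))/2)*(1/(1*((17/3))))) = 495/307496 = 0.00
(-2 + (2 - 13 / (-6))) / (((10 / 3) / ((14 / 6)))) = 91 / 60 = 1.52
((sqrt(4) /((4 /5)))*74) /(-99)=-185 /99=-1.87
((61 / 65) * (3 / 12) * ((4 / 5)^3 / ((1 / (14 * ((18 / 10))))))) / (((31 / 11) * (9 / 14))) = 2104256 / 1259375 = 1.67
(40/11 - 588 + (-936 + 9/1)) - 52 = -17197/11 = -1563.36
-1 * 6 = -6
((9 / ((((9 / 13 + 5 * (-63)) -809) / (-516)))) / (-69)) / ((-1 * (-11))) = -20124 / 3694559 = -0.01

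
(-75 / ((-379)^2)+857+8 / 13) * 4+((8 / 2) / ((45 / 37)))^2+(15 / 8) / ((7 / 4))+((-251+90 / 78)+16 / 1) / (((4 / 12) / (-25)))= 1110700762263923 / 52938890550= 20980.81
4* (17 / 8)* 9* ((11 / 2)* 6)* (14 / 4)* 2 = 35343 / 2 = 17671.50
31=31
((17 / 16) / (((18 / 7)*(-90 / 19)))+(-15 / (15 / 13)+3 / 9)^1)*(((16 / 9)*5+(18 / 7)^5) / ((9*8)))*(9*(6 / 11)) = -379148968777 / 3594008880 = -105.49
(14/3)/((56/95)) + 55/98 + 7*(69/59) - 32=-532025/34692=-15.34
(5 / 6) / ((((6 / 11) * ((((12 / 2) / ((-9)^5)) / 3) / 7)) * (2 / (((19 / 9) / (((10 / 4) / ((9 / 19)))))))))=-505197 / 8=-63149.62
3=3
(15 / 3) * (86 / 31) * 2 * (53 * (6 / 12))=22790 / 31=735.16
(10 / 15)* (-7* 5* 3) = -70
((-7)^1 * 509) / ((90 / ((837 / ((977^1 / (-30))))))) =994077 / 977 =1017.48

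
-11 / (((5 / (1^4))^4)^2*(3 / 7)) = -77 / 1171875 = -0.00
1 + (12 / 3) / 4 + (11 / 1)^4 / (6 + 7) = 14667 / 13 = 1128.23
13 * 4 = 52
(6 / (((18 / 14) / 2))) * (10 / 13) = 280 / 39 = 7.18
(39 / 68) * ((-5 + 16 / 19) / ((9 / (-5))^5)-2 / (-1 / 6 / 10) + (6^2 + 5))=1175705479 / 12715218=92.46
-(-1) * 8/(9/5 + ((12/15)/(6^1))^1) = 120/29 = 4.14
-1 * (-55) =55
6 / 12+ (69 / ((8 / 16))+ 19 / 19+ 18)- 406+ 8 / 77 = -38253 / 154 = -248.40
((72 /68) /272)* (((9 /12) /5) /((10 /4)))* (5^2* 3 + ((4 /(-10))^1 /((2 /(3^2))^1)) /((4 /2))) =20007 /1156000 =0.02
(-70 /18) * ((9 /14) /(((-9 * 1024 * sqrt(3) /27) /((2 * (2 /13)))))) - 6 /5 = -6 /5 + 5 * sqrt(3) /6656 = -1.20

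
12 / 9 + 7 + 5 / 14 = 365 / 42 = 8.69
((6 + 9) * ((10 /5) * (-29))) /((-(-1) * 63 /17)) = -4930 /21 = -234.76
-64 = -64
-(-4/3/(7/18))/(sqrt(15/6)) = 24* sqrt(10)/35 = 2.17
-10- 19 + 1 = -28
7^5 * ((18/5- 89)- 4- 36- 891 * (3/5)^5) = -10225177116/3125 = -3272056.68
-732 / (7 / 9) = -6588 / 7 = -941.14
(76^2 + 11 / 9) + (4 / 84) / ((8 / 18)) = 5777.33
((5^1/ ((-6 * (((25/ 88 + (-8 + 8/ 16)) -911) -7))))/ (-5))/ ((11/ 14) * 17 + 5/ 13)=-0.00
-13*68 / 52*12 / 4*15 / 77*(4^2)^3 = -3133440 / 77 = -40694.03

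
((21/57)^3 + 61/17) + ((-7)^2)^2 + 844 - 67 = 370988564/116603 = 3181.64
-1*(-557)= 557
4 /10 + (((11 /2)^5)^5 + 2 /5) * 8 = 541735297169418610284648727 /20971520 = 25831951960059099687.80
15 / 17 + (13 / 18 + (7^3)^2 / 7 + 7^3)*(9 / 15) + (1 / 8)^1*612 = 2643793 / 255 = 10367.82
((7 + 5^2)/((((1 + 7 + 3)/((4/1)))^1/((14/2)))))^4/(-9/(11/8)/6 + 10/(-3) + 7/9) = -5800621768704/480491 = -12072279.75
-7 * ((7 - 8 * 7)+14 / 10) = 1666 / 5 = 333.20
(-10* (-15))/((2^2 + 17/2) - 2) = 100/7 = 14.29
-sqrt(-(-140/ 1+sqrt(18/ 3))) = -11.73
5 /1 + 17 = 22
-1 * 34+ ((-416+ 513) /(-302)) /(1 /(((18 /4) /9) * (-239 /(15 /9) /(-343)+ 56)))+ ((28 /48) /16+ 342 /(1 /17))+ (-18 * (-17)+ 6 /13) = 6077.44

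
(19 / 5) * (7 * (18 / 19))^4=252047376 / 34295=7349.39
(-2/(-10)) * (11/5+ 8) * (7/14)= 51/50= 1.02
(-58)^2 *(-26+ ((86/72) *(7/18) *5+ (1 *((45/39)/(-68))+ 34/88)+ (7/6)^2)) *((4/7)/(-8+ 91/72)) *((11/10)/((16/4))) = 58151427734/33763275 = 1722.33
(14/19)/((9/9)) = 14/19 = 0.74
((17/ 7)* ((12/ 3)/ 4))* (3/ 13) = 51/ 91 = 0.56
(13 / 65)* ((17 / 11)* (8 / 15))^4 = 342102016 / 3706003125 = 0.09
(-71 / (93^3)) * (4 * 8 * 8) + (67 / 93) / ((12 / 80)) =3845044 / 804357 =4.78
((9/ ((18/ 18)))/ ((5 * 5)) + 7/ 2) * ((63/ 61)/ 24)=4053/ 24400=0.17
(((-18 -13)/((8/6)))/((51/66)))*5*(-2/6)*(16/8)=1705/17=100.29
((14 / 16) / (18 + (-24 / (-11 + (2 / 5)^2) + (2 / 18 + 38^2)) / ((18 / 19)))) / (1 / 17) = 2612169 / 271257556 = 0.01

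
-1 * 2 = -2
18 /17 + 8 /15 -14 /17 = 196 /255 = 0.77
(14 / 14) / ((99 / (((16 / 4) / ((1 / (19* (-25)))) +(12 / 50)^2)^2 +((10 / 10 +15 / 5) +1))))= 470024234807 / 12890625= 36462.49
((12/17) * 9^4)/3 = 26244/17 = 1543.76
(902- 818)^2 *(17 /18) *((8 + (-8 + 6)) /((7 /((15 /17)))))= 5040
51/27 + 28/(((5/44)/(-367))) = -4069211/45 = -90426.91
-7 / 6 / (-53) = 7 / 318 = 0.02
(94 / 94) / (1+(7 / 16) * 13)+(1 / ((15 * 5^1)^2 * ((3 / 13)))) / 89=24031391 / 160700625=0.15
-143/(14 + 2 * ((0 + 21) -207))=143/358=0.40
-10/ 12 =-5/ 6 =-0.83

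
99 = 99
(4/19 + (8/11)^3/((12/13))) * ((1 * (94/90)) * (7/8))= 3914113/6828030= 0.57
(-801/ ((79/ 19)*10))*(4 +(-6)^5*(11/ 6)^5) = 2450974293/ 790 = 3102499.11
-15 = -15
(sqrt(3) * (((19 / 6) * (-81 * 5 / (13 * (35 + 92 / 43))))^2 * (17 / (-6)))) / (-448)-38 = -38 + 68934926475 * sqrt(3) / 1544772529664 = -37.92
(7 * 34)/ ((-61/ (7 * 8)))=-13328/ 61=-218.49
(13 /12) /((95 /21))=0.24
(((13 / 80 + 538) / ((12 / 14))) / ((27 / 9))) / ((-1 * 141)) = -100457 / 67680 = -1.48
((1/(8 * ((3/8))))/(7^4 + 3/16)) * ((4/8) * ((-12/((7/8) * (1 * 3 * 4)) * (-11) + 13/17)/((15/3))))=4232/22859305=0.00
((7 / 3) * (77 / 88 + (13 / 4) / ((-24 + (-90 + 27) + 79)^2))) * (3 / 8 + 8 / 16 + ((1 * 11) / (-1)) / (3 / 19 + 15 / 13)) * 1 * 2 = -2691451 / 82944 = -32.45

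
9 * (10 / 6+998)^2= 8994001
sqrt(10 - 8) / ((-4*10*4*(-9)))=sqrt(2) / 1440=0.00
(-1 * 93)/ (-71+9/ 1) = 3/ 2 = 1.50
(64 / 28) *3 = 48 / 7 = 6.86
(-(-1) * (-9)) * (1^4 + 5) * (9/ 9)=-54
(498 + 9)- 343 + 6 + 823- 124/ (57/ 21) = 17999/ 19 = 947.32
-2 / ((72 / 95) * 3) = -0.88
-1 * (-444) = 444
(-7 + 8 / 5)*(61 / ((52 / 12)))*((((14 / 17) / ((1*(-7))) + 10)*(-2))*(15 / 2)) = 2490264 / 221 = 11268.16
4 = 4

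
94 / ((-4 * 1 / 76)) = -1786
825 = 825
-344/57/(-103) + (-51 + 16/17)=-4990373/99807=-50.00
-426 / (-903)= 142 / 301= 0.47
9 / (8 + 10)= 0.50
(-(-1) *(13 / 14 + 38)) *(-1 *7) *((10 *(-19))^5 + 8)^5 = 253633450709524772921183682137526794096918142309329911070720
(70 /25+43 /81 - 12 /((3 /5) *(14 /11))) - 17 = -83302 /2835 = -29.38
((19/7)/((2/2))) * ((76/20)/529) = 361/18515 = 0.02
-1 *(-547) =547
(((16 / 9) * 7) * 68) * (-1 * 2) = -15232 / 9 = -1692.44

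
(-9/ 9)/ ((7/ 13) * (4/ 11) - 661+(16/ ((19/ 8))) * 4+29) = 0.00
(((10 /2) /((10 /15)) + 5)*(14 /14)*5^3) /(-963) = -3125 /1926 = -1.62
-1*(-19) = 19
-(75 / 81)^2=-625 / 729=-0.86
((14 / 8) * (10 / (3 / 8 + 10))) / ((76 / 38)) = 70 / 83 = 0.84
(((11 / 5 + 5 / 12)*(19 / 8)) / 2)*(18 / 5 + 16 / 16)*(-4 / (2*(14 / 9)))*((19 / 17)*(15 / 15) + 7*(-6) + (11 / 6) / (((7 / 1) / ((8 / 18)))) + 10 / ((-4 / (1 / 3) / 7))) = 20544759223 / 23990400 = 856.37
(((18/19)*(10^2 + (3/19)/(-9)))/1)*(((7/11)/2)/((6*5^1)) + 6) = 22607933/39710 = 569.33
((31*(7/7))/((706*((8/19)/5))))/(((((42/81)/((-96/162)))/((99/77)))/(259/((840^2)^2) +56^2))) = -131374311505941793/54677339136000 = -2402.72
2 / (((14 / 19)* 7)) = 0.39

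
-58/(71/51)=-2958/71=-41.66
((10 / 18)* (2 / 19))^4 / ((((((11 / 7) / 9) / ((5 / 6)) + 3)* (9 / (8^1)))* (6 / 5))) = 7000000 / 2593324433673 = 0.00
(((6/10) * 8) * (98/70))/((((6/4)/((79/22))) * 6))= 2212/825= 2.68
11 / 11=1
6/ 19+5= 101/ 19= 5.32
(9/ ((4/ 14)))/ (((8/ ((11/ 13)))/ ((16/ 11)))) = 63/ 13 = 4.85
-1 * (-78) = 78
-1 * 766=-766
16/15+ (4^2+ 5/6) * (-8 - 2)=-2509/15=-167.27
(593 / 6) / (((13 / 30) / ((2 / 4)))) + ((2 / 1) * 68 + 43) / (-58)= 41829 / 377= 110.95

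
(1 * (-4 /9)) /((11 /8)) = -32 /99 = -0.32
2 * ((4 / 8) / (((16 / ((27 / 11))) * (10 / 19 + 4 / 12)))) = 1539 / 8624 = 0.18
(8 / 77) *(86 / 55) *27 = 4.39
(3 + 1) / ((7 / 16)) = 64 / 7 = 9.14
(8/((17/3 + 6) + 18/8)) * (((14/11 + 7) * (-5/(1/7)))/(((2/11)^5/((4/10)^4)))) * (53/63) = -1129816688/62625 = -18040.99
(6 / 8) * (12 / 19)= 9 / 19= 0.47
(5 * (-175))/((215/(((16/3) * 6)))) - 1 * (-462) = 14266/43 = 331.77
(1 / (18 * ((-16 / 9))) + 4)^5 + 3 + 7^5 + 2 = 597155480191 / 33554432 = 17796.62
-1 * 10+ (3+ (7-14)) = -14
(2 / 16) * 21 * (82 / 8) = 26.91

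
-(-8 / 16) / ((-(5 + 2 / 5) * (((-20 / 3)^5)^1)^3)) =531441 / 13107200000000000000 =0.00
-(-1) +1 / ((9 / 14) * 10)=52 / 45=1.16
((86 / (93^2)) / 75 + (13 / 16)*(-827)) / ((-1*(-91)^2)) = 6973903549 / 85946842800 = 0.08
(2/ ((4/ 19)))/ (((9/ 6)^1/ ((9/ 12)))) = 19/ 4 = 4.75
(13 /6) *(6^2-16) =130 /3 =43.33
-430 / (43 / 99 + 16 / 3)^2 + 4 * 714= 926958666 / 326041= 2843.07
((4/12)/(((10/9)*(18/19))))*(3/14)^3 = 171/54880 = 0.00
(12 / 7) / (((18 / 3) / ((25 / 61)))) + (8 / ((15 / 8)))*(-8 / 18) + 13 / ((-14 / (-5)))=2.86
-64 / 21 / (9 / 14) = -128 / 27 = -4.74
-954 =-954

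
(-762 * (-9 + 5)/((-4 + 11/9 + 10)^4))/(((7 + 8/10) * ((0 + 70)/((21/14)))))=4999482/1624406875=0.00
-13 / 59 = -0.22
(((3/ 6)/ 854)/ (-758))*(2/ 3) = -1/ 1941996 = -0.00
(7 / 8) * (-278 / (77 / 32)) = -1112 / 11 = -101.09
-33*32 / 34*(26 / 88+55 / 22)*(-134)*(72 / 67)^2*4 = 61212672 / 1139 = 53742.47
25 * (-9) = -225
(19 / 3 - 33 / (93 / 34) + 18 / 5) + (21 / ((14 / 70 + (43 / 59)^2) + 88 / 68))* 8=5630169367 / 69663045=80.82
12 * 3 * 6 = 216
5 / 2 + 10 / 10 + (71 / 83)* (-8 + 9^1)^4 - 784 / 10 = -61457 / 830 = -74.04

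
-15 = -15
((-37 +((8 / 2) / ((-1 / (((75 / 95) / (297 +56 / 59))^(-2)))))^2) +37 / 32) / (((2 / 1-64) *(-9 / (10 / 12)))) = 484755252.15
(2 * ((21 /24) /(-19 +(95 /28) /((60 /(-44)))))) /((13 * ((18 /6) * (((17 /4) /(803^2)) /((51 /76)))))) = -94786923 /445835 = -212.61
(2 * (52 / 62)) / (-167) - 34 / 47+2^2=794814 / 243319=3.27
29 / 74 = 0.39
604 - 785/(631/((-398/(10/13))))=787283/631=1247.68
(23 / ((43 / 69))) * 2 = 3174 / 43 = 73.81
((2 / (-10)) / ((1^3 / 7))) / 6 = -7 / 30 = -0.23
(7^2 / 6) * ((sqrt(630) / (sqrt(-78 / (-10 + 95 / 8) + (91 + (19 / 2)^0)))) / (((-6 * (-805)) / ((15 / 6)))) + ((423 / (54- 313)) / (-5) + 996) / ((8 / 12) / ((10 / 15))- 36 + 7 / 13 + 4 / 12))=-117412113 / 492470 + 35 * sqrt(2) / 3312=-238.40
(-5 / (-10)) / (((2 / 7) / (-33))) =-231 / 4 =-57.75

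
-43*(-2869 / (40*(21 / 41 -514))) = -5058047 / 842120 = -6.01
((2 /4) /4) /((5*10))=1 /400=0.00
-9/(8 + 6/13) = -117/110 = -1.06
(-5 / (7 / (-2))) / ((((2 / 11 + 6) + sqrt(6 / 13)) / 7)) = 1.46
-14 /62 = -7 /31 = -0.23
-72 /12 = -6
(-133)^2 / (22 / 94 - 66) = -831383 / 3091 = -268.97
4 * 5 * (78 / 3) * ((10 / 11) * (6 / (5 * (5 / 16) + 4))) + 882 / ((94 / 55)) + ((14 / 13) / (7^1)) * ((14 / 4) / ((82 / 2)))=25162210076 / 24524929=1025.99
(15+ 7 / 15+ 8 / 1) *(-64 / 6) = -11264 / 45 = -250.31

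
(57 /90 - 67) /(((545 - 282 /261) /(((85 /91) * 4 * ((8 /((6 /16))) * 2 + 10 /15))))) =-19631260 /993741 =-19.75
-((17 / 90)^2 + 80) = -648289 / 8100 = -80.04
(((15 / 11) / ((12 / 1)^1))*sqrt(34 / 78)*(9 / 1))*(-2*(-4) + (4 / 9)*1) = 95*sqrt(663) / 429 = 5.70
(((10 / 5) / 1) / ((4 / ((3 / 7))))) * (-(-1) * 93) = 279 / 14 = 19.93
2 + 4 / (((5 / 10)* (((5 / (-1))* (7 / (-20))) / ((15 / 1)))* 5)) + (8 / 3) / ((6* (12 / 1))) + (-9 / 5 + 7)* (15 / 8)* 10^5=184277977 / 189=975015.75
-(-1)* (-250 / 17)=-14.71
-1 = -1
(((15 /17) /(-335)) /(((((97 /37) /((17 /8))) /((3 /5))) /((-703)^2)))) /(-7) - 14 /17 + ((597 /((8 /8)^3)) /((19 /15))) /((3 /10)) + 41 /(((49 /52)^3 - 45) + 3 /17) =1659.73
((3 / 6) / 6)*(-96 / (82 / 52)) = -208 / 41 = -5.07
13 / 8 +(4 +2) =61 / 8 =7.62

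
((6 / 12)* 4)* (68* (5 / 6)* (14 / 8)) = 595 / 3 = 198.33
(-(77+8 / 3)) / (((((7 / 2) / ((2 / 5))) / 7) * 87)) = -956 / 1305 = -0.73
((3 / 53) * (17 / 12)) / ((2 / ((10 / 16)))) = 85 / 3392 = 0.03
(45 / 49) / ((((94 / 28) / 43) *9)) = 430 / 329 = 1.31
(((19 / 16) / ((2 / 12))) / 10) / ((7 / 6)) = 171 / 280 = 0.61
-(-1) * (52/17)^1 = 52/17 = 3.06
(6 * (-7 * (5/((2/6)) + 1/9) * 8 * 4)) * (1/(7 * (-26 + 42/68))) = 295936/2589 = 114.31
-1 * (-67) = 67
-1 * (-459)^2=-210681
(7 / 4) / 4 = 7 / 16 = 0.44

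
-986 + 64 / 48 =-984.67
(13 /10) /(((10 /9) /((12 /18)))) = 39 /50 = 0.78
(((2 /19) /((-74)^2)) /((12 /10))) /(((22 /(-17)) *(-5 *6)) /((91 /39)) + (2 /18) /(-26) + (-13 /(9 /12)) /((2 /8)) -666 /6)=-23205 /237135055942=-0.00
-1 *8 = -8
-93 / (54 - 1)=-93 / 53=-1.75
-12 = -12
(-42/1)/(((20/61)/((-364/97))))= 233142/485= 480.71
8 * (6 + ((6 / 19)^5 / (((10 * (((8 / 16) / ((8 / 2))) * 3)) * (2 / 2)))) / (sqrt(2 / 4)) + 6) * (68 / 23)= 5640192 * sqrt(2) / 284751385 + 6528 / 23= 283.85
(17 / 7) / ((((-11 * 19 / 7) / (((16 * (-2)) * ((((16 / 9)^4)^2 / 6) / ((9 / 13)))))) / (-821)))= -12468530578456576 / 242912646603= -51329.28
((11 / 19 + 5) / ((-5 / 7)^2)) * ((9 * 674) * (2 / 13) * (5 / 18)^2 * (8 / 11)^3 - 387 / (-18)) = 39795028217 / 73970325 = 537.99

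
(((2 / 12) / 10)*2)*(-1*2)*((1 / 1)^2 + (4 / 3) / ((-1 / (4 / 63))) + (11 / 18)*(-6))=104 / 567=0.18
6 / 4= 3 / 2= 1.50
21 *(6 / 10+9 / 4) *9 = 538.65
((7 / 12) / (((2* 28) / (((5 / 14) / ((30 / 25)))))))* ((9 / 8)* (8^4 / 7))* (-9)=-900 / 49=-18.37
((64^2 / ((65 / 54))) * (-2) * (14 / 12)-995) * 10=-1161542 / 13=-89349.38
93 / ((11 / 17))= 143.73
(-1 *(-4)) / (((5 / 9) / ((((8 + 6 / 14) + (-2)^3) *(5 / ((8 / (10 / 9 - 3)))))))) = -51 / 14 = -3.64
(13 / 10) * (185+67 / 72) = 174031 / 720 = 241.71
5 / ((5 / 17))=17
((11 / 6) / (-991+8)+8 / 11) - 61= -3910495 / 64878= -60.27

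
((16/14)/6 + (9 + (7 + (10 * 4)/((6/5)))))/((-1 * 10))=-104/21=-4.95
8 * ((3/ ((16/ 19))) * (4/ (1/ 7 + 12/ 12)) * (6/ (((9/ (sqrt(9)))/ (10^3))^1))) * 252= 50274000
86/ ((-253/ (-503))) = 43258/ 253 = 170.98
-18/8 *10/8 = -45/16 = -2.81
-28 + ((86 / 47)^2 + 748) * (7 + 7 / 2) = 17365292 / 2209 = 7861.16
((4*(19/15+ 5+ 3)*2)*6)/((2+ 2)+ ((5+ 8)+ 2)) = 2224/95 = 23.41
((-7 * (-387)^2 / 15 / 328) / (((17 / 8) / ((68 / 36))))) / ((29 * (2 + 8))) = -38829 / 59450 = -0.65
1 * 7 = 7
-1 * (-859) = 859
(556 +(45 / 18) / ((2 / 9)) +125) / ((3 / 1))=230.75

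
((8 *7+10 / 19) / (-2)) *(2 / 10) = -5.65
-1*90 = -90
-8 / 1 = -8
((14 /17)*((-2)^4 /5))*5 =224 /17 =13.18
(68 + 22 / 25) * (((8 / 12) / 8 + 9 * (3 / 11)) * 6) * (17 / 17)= 57687 / 55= 1048.85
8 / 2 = 4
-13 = -13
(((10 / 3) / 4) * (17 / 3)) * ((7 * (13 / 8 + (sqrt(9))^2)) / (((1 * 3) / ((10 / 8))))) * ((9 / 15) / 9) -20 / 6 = 33295 / 5184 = 6.42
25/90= 5/18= 0.28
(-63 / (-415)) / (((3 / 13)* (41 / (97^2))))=2568657 / 17015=150.96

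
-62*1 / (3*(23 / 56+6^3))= -3472 / 36357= -0.10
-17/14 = -1.21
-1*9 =-9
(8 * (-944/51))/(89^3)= -7552/35953419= -0.00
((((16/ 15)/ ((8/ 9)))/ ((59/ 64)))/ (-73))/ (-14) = 192/ 150745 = 0.00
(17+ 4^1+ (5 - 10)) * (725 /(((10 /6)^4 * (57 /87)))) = 1089936 /475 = 2294.60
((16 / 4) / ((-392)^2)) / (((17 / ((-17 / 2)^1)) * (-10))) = 0.00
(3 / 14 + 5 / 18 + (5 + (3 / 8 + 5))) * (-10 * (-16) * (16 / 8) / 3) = 219080 / 189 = 1159.15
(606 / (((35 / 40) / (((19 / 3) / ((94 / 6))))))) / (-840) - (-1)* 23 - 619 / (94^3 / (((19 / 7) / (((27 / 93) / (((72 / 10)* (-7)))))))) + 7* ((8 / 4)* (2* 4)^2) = 9350688761 / 10174654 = 919.02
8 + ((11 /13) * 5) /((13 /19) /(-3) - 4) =21929 /3133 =7.00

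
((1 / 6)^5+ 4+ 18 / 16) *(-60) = -199265 / 648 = -307.51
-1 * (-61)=61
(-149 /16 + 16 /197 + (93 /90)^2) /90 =-5789557 /63828000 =-0.09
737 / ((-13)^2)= 737 / 169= 4.36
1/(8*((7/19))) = 0.34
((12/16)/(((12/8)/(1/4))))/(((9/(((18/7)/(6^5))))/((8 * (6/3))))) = 1/13608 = 0.00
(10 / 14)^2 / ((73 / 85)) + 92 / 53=441709 / 189581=2.33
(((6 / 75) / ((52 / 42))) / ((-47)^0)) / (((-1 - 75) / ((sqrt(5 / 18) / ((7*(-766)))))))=sqrt(10) / 37840400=0.00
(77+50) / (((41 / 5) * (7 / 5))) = 3175 / 287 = 11.06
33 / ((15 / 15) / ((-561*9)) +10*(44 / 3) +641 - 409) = 166617 / 1911887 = 0.09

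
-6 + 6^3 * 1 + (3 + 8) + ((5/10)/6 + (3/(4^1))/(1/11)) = 688/3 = 229.33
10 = 10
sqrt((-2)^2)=2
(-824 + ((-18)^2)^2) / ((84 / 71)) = 1848698 / 21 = 88033.24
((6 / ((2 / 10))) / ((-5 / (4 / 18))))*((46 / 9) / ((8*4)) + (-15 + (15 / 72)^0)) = 1993 / 108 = 18.45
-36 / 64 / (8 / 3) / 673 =-27 / 86144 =-0.00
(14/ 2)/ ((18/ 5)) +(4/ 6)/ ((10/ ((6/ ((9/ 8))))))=23/ 10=2.30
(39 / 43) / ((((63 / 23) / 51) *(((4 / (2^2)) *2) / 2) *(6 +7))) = 391 / 301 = 1.30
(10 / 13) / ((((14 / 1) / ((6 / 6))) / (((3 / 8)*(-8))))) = -15 / 91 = -0.16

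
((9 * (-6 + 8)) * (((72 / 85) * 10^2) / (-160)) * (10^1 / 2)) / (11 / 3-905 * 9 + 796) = 1215 / 187306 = 0.01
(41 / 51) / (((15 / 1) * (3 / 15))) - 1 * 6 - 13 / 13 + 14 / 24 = -3763 / 612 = -6.15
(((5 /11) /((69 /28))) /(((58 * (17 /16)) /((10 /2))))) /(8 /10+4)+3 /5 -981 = -5502776522 /5612805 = -980.40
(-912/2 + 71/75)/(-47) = 34129/3525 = 9.68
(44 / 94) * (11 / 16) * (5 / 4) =605 / 1504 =0.40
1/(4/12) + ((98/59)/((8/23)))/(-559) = 394645/131924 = 2.99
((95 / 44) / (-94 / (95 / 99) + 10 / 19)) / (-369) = 9025 / 150280416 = 0.00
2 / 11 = 0.18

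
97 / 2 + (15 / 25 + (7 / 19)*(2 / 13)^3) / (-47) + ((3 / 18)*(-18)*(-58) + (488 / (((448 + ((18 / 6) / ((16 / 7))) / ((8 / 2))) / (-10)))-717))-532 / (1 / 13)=-4177757025770239 / 562933992530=-7421.40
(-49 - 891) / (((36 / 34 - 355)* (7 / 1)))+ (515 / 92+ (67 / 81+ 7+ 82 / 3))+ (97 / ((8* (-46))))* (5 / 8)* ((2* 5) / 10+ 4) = 40.31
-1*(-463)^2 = -214369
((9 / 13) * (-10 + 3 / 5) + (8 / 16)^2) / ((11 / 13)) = -1627 / 220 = -7.40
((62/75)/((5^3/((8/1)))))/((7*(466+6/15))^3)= 31/20390179032300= 0.00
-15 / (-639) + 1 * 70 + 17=18536 / 213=87.02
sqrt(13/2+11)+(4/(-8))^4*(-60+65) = 5/16+sqrt(70)/2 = 4.50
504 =504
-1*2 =-2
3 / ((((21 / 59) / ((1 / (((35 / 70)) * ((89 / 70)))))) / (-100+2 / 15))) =-353528 / 267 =-1324.07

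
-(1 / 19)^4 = -0.00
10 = 10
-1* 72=-72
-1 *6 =-6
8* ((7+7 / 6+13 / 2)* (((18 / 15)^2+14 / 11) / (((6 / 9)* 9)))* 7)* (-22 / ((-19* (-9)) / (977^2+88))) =-92353868992 / 2025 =-45606848.88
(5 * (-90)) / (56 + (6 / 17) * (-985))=3825 / 2479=1.54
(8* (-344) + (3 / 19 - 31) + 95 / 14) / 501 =-738431 / 133266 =-5.54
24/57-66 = -65.58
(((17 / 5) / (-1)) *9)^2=23409 / 25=936.36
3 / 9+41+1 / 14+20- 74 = -529 / 42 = -12.60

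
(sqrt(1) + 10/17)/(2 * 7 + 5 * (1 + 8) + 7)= 9/374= 0.02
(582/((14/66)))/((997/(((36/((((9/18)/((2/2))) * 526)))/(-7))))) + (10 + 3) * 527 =6850.95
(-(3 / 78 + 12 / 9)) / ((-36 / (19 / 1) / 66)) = 22363 / 468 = 47.78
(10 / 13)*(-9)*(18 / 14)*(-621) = 503010 / 91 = 5527.58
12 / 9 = 4 / 3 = 1.33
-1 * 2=-2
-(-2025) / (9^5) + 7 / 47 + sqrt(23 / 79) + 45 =sqrt(1817) / 79 + 1548113 / 34263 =45.72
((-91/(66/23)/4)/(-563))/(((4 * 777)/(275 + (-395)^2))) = 3894475/5499384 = 0.71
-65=-65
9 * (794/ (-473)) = -7146/ 473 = -15.11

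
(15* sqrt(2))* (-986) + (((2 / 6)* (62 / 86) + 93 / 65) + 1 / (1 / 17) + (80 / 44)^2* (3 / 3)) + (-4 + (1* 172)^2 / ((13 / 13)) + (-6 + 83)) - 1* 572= 29531502122 / 1014585 - 14790* sqrt(2)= 8190.76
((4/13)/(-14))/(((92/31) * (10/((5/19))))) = -31/159068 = -0.00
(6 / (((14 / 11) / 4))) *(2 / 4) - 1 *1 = 59 / 7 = 8.43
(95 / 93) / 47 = 95 / 4371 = 0.02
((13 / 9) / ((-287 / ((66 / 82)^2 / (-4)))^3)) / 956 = 1865453733 / 6870473941968317669632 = 0.00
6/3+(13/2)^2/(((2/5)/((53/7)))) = 801.73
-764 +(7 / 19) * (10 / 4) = -28997 / 38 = -763.08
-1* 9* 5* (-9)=405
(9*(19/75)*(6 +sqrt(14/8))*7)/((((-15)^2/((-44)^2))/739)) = 743159.13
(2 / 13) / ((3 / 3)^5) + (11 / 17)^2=2151 / 3757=0.57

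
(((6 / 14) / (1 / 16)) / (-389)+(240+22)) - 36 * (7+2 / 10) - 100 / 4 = -302493 / 13615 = -22.22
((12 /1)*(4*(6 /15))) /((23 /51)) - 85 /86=411281 /9890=41.59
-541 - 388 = -929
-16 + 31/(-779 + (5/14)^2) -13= -4433187/152659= -29.04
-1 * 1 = -1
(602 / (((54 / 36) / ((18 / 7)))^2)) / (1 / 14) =24768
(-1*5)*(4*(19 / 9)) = -380 / 9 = -42.22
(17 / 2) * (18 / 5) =153 / 5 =30.60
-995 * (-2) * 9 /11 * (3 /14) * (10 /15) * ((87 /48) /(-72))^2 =836795 /5677056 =0.15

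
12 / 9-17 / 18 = 0.39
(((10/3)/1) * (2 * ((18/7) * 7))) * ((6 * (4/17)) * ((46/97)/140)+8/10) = 1114752/11543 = 96.57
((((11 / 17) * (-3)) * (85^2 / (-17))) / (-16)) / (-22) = 75 / 32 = 2.34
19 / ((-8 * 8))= -0.30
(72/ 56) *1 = 9/ 7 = 1.29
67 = 67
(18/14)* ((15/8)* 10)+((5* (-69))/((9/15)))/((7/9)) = -20025/28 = -715.18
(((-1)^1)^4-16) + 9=-6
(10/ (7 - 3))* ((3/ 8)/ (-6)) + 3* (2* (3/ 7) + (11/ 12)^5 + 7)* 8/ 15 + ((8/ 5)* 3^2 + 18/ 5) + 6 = 40770377/ 1088640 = 37.45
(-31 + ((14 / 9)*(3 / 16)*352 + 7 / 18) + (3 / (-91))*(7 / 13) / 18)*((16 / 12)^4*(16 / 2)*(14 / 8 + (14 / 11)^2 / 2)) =23174520320 / 4969107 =4663.72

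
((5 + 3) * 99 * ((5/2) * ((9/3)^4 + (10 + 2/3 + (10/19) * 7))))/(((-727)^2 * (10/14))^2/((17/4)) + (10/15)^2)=6723122175/1194190913936102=0.00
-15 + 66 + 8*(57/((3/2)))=355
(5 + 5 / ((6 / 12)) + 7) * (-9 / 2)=-99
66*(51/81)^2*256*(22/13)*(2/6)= 35808256/9477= 3778.44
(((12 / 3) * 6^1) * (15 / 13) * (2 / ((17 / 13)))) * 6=4320 / 17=254.12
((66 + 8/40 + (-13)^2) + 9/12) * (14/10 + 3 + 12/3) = 99099/50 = 1981.98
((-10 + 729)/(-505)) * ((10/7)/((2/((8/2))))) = -2876/707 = -4.07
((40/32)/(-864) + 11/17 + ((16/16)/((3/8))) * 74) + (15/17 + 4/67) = 783029441/3936384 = 198.92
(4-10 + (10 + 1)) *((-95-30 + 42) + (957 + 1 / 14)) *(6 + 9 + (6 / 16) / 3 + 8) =11319225 / 112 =101064.51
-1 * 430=-430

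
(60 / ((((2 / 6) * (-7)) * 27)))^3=-8000 / 9261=-0.86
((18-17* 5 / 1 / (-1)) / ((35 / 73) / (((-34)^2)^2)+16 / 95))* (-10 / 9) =-9545514864800 / 14047593957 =-679.51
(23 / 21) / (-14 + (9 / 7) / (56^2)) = -72128 / 921957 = -0.08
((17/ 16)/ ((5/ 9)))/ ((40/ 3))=459/ 3200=0.14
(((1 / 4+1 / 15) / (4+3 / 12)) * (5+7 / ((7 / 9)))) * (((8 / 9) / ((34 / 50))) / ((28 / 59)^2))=330695 / 54621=6.05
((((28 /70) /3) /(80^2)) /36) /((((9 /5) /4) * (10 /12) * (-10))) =-1 /6480000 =-0.00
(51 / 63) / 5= 17 / 105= 0.16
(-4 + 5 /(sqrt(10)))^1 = -4 + sqrt(10) /2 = -2.42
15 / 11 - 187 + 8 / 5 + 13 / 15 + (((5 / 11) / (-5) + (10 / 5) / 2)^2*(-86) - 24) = -278.24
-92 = -92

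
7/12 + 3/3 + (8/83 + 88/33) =1443/332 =4.35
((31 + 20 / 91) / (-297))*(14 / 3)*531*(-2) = 223492 / 429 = 520.96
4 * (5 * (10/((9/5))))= 1000/9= 111.11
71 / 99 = 0.72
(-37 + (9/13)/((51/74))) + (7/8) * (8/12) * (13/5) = -457189/13260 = -34.48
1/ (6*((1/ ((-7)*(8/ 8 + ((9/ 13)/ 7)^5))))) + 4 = 7577503666/ 2674423479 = 2.83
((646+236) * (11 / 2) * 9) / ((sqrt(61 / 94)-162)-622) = -1072497888 / 19259201-14553 * sqrt(5734) / 19259201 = -55.74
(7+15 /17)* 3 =402 /17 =23.65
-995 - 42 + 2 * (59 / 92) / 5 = -1036.74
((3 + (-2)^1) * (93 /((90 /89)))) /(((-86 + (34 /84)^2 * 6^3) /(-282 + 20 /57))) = 35005747 /68400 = 511.78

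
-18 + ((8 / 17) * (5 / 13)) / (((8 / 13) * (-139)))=-42539 / 2363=-18.00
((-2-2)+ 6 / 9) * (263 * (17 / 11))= -44710 / 33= -1354.85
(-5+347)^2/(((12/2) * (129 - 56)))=19494/73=267.04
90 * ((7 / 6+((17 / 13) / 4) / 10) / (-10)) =-5613 / 520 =-10.79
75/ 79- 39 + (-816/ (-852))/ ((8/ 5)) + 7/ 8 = -1641285/ 44872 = -36.58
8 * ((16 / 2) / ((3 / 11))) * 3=704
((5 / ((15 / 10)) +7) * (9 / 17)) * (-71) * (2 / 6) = -129.47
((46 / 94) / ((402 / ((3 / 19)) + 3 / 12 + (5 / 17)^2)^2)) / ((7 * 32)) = 1920983 / 5701290290270050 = 0.00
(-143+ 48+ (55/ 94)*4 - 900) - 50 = -1042.66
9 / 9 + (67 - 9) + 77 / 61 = 3676 / 61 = 60.26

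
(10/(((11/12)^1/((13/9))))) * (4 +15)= 9880/33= 299.39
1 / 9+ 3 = 28 / 9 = 3.11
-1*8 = -8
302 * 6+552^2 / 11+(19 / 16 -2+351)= 5255809 / 176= 29862.55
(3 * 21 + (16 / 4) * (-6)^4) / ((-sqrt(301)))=-5247 * sqrt(301) / 301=-302.43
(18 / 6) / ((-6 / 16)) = -8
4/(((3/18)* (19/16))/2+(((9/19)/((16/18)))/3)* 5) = 14592/3601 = 4.05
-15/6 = -5/2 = -2.50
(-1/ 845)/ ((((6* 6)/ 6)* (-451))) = 1/ 2286570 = 0.00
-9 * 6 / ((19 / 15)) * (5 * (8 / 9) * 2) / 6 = -1200 / 19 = -63.16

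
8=8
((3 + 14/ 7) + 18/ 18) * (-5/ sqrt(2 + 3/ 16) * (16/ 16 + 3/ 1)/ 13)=-96 * sqrt(35)/ 91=-6.24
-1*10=-10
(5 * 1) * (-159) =-795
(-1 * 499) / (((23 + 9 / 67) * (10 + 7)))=-33433 / 26350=-1.27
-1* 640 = -640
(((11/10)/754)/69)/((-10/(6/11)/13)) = -1/66700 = -0.00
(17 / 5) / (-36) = -17 / 180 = -0.09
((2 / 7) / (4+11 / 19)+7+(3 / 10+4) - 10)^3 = 571167214073 / 225866529000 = 2.53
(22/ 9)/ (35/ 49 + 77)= 77/ 2448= 0.03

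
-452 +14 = -438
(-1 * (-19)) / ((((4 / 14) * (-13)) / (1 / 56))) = -19 / 208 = -0.09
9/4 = 2.25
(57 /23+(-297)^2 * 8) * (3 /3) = 16230513 /23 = 705674.48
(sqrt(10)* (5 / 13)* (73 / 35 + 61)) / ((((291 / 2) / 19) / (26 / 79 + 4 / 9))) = 15382400* sqrt(10) / 6275997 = 7.75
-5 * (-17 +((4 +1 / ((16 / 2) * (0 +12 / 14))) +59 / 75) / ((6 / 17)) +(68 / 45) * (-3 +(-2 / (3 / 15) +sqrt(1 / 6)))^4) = -2813048327 / 12960 +897260 * sqrt(6) / 81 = -189922.50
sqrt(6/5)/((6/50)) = 5*sqrt(30)/3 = 9.13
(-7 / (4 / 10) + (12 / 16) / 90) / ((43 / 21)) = -14693 / 1720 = -8.54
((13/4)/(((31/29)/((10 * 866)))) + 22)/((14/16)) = 6535096/217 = 30115.65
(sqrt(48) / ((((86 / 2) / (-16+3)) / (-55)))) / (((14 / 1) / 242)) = 346060 * sqrt(3) / 301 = 1991.34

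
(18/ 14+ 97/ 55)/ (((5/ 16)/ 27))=507168/ 1925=263.46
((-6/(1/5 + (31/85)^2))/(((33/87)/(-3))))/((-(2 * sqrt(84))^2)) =-209525/494032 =-0.42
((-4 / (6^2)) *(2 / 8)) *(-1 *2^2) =1 / 9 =0.11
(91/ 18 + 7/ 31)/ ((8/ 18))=2947/ 248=11.88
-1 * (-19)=19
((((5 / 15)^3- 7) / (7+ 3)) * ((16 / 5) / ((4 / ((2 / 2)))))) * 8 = -3008 / 675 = -4.46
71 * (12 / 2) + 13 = 439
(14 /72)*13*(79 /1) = 7189 /36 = 199.69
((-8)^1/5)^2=64/25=2.56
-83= -83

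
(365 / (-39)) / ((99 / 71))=-25915 / 3861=-6.71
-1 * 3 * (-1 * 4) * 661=7932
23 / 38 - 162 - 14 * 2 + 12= -177.39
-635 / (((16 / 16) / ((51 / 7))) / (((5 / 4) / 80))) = -32385 / 448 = -72.29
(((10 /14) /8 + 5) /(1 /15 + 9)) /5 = 855 /7616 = 0.11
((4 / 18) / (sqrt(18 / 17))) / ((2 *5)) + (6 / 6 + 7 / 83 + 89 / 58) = sqrt(34) / 270 + 12607 / 4814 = 2.64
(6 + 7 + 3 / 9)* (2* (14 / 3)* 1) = 1120 / 9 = 124.44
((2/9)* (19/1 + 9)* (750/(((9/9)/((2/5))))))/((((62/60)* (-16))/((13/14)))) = -3250/31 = -104.84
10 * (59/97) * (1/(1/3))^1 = 1770/97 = 18.25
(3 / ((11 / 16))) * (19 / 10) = 456 / 55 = 8.29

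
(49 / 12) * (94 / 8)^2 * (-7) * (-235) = 178056445 / 192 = 927377.32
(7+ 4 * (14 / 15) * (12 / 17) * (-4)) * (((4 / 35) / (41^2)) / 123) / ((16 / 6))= -43 / 58582850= -0.00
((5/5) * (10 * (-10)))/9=-100/9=-11.11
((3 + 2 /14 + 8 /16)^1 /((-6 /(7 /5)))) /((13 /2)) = -17 /130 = -0.13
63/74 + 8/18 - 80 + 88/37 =-50833/666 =-76.33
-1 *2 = -2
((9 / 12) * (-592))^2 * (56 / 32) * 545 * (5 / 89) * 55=51705076500 / 89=580955915.73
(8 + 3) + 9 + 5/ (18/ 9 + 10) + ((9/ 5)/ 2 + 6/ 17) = 22103/ 1020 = 21.67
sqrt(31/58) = sqrt(1798)/58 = 0.73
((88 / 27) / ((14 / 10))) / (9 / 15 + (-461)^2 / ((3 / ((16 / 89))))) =195800 / 1071156303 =0.00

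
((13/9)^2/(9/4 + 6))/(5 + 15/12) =0.04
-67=-67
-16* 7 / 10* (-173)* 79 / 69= 765352 / 345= 2218.41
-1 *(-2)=2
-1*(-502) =502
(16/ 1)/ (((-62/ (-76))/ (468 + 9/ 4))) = 285912/ 31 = 9222.97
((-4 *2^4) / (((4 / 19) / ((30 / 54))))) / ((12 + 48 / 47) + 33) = -71440 / 19467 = -3.67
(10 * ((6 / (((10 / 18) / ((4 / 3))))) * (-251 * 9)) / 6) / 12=-4518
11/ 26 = 0.42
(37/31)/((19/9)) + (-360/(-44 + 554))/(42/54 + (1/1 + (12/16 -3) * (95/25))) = 8172999/12205847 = 0.67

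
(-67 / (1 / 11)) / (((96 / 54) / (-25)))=165825 / 16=10364.06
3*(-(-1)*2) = 6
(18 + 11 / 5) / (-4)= -101 / 20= -5.05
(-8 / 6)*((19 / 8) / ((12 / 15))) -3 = -167 / 24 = -6.96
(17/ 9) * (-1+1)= 0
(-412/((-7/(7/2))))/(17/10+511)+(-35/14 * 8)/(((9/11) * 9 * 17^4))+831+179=11681990856130/11561728509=1010.40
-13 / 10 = -1.30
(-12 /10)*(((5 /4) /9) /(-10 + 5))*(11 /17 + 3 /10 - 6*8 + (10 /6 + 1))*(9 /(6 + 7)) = -22637 /22100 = -1.02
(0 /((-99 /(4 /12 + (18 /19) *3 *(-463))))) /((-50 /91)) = 0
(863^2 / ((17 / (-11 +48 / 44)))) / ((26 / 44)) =-162359642 / 221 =-734659.01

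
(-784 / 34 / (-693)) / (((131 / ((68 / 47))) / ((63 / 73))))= 1568 / 4944071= 0.00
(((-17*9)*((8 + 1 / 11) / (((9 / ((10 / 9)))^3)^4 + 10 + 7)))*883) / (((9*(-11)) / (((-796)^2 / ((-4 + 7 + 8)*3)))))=846497670064000000000000 / 318507407273832931884400473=0.00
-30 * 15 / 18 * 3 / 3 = -25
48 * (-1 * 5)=-240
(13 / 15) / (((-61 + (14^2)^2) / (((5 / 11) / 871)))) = 1 / 84802905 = 0.00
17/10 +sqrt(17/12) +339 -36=sqrt(51)/6 +3047/10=305.89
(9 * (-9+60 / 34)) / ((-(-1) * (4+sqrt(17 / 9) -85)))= 3321 * sqrt(17) / 1003544+807003 / 1003544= 0.82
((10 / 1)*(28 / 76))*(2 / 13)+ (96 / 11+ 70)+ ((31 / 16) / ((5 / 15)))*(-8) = 178203 / 5434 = 32.79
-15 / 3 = -5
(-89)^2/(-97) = -7921/97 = -81.66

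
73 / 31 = 2.35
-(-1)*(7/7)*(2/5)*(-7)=-14/5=-2.80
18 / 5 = 3.60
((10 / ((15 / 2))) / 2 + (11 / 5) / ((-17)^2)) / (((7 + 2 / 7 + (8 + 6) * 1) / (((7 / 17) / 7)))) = 20461 / 10980555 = 0.00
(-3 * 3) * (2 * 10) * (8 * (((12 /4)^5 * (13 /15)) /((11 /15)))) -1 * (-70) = -4548190 /11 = -413471.82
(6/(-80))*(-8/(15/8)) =8/25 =0.32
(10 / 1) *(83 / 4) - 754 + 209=-675 / 2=-337.50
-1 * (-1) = 1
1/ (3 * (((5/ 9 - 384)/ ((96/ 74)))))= -144/ 127687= -0.00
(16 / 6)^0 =1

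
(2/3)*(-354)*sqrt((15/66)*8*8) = -944*sqrt(110)/11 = -900.07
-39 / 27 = -13 / 9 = -1.44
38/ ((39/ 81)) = 1026/ 13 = 78.92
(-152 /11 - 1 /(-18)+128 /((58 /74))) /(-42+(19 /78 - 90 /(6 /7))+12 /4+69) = -11163139 /5580267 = -2.00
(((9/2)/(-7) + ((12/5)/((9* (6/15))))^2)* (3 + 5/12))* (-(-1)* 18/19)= -1025/1596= -0.64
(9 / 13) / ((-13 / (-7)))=63 / 169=0.37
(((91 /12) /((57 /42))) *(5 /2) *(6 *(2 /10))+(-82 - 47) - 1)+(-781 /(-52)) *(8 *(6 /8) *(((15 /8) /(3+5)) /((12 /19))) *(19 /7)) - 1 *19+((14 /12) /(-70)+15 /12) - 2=-560818577 /13278720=-42.23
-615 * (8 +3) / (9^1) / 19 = -2255 / 57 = -39.56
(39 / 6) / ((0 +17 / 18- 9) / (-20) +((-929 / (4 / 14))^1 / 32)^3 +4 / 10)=-76677120 / 12375234678763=-0.00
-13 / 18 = -0.72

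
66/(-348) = -11/58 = -0.19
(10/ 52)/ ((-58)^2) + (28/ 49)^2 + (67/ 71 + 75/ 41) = 38668897451/ 12475777496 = 3.10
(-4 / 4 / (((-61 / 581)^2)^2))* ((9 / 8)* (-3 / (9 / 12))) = 1025526858489 / 27691682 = 37033.75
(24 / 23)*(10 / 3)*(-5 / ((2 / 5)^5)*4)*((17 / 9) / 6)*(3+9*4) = -17265625 / 207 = -83408.82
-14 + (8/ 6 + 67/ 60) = -231/ 20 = -11.55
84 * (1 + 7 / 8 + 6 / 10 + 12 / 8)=3339 / 10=333.90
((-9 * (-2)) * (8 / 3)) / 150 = 8 / 25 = 0.32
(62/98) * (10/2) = 155/49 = 3.16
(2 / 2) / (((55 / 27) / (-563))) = -15201 / 55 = -276.38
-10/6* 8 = -40/3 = -13.33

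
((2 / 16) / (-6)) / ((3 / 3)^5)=-1 / 48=-0.02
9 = 9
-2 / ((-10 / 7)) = 7 / 5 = 1.40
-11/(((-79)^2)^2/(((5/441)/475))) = -11/1631813643495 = -0.00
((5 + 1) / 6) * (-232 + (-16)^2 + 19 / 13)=331 / 13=25.46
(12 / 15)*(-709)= -2836 / 5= -567.20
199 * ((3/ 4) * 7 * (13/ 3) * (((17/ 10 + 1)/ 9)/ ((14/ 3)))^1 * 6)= 69849/ 40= 1746.22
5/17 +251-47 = 3473/17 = 204.29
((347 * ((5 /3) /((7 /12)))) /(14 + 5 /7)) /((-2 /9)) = -31230 /103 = -303.20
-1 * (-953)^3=865523177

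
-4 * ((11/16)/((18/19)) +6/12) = -4.90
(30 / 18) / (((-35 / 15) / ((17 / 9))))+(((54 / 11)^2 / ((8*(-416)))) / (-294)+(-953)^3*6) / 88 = -461112870105373301 / 7813757952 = -59012945.24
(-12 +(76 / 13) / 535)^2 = 6952891456 / 48372025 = 143.74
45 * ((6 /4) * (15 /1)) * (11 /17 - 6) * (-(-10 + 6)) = -21679.41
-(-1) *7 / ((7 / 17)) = 17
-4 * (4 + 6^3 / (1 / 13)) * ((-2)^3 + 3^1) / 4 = 14060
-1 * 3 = -3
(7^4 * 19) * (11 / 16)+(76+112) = 504817 / 16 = 31551.06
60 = 60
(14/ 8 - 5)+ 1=-9/ 4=-2.25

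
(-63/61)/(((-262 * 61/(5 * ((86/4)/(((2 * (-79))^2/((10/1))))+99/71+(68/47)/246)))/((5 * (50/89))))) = 189470945698125/148175093380646732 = 0.00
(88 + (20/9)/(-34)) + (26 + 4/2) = 17738/153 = 115.93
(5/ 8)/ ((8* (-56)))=-5/ 3584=-0.00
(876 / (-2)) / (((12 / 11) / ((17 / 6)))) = -13651 / 12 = -1137.58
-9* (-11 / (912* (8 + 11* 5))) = 11 / 6384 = 0.00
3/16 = 0.19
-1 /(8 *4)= -1 /32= -0.03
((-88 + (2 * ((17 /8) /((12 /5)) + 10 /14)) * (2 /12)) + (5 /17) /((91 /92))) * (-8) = 5548159 /7956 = 697.36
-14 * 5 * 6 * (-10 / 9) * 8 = 11200 / 3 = 3733.33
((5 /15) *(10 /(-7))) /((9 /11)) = -110 /189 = -0.58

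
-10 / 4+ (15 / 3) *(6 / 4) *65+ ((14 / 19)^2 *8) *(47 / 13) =2349801 / 4693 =500.70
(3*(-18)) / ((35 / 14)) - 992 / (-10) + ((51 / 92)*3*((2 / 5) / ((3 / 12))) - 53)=627 / 23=27.26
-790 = -790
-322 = -322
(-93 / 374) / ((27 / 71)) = -2201 / 3366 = -0.65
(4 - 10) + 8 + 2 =4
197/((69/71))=13987/69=202.71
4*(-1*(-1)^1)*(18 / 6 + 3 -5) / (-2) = -2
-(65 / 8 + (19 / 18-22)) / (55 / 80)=1846 / 99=18.65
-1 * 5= -5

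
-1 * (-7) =7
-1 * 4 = -4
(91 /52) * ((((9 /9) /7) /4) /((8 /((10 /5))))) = 1 /64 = 0.02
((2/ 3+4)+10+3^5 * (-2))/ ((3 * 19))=-1414/ 171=-8.27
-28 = -28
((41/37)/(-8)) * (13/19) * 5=-2665/5624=-0.47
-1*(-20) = 20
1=1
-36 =-36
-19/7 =-2.71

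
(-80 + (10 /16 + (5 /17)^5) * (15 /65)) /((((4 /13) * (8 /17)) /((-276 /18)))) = 271212259855 /32072064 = 8456.34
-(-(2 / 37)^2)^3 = 64 / 2565726409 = 0.00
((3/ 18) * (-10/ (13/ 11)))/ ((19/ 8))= -440/ 741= -0.59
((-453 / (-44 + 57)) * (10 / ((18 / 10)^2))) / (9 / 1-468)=37750 / 161109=0.23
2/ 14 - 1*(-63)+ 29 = 645/ 7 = 92.14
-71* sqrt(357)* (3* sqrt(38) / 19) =-213* sqrt(13566) / 19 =-1305.73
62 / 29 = 2.14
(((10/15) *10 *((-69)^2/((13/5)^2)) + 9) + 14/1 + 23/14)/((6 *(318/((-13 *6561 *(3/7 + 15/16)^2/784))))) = -190571857761105/379454193664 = -502.23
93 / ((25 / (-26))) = -2418 / 25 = -96.72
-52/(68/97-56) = 1261/1341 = 0.94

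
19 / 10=1.90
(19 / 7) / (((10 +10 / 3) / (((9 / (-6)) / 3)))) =-57 / 560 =-0.10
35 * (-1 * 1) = -35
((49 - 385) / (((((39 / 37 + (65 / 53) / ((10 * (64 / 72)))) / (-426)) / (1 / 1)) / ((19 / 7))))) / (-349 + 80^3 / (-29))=-117836207616 / 6509282507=-18.10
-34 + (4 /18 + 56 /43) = -12568 /387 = -32.48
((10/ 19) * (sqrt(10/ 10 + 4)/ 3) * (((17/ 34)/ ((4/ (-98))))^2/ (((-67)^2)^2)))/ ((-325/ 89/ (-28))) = 1495823 * sqrt(5)/ 149319806610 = 0.00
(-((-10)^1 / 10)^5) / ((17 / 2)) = 2 / 17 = 0.12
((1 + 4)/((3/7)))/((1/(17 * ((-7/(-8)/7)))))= 24.79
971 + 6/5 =4861/5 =972.20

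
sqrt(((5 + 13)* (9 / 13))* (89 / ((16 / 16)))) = 9* sqrt(2314) / 13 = 33.30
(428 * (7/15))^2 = 8976016/225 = 39893.40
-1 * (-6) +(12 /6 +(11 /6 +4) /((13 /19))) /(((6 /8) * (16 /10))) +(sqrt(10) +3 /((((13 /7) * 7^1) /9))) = sqrt(10) +7885 /468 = 20.01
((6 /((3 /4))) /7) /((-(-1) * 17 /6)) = 48 /119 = 0.40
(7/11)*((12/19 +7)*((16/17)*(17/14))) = 1160/209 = 5.55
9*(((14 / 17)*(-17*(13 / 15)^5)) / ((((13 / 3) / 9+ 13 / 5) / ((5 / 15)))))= -199927 / 30000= -6.66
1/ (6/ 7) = 7/ 6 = 1.17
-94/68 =-47/34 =-1.38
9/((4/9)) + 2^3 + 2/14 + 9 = 1047/28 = 37.39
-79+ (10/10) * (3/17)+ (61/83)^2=-9168003/117113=-78.28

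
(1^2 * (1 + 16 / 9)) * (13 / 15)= 65 / 27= 2.41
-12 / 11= -1.09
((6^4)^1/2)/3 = 216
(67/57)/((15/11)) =737/855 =0.86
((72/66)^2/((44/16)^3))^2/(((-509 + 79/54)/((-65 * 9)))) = 2683085783040/710866996039607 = 0.00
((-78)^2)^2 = 37015056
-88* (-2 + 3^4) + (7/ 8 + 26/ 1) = -55401/ 8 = -6925.12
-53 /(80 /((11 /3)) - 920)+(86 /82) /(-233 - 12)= 1086279 /19848920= 0.05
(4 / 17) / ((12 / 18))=6 / 17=0.35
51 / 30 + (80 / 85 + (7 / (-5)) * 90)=-123.36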